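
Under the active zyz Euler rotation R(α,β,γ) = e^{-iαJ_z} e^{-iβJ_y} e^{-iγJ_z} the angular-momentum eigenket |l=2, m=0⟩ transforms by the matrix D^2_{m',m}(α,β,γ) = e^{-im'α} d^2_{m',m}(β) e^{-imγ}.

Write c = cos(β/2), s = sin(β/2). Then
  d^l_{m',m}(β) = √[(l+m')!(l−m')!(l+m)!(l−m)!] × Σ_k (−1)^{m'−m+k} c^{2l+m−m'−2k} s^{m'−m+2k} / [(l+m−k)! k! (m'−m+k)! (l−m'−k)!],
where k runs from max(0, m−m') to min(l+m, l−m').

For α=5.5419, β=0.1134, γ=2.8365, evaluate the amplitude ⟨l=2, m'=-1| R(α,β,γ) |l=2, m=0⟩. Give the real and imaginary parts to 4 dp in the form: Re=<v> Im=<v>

Re=0.1016 Im=-0.0930

D^2_{-1,0}(5.5419,0.1134,2.8365) = e^{-i·-1·5.5419}·d^2_{-1,0}(0.1134)·e^{-i·0·2.8365}. Compute d first:
With c≡cos(β/2)=0.998393 and s≡sin(β/2)=0.056670, N=[1·6·2·2]^{1/2}=4.898979
Admissible k: 1..2 (factorial args all ≥0)
  k=1: (−1)^0·4.8990/(2)·0.9984^3·0.0567^1 = +0.138144
  k=2: (−1)^1·4.8990/(2)·0.9984^1·0.0567^3 = -0.000445
d^2_{-1,0}(0.1134) = +0.138144 -0.000445 = +0.137698
D = (+0.737601-0.675237i)·(+0.137698)·(+1.000000+0.000000i) = +0.101567-0.092979i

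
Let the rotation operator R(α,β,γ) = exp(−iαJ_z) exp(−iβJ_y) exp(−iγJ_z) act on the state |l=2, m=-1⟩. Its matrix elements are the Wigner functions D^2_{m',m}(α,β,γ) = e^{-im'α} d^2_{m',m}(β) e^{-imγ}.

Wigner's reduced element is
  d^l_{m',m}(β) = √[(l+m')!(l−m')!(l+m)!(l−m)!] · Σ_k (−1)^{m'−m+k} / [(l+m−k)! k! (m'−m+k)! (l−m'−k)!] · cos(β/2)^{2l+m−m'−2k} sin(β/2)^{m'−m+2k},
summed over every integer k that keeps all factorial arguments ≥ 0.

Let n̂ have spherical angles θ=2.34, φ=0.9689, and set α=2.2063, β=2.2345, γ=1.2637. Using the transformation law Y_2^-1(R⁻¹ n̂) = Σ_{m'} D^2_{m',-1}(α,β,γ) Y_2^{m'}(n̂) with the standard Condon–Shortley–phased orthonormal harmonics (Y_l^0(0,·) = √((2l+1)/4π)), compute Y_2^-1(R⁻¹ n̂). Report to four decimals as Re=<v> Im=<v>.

Re=-0.2491 Im=0.2795

Need the full column D^2_{m',-1} for m'=−2..2 at α=2.2063, β=2.2345, γ=1.2637.
cos(β/2)=0.438156, sin(β/2)=0.898899
d^2_{-2,-1}: single k=1 term ⇒ +0.151226;  D = +0.124222-0.086246i
d^2_{-1,-1}: k∈[0..1] ⇒ +0.036857 -0.465372 = -0.428516;  D = +0.405615+0.138212i
d^2_{0,-1}: k∈[0..1] ⇒ -0.185214 +0.779538 = +0.594324;  D = +0.179659+0.566519i
d^2_{1,-1}: k∈[0..1] ⇒ +0.465372 -0.652895 = -0.187523;  D = -0.110205+0.151723i
d^2_{2,-1}: single k=0 term ⇒ -0.636490;  D = +0.636473-0.004651i
Y_2^{m'}(θ=2.34,φ=0.9689) and Σ D·Y over m':
  (+0.1242-0.0862i)·(-0.0715-0.1861i)  (+0.4056+0.1382i)·(-0.2186+0.3182i)  (+0.1797+0.5665i)·(+0.1424+0.0000i)  (-0.1102+0.1517i)·(+0.2186+0.3182i)  (+0.6365-0.0047i)·(-0.0715+0.1861i)
Y_2^-1(R⁻¹ n̂) = -0.249052+0.279459i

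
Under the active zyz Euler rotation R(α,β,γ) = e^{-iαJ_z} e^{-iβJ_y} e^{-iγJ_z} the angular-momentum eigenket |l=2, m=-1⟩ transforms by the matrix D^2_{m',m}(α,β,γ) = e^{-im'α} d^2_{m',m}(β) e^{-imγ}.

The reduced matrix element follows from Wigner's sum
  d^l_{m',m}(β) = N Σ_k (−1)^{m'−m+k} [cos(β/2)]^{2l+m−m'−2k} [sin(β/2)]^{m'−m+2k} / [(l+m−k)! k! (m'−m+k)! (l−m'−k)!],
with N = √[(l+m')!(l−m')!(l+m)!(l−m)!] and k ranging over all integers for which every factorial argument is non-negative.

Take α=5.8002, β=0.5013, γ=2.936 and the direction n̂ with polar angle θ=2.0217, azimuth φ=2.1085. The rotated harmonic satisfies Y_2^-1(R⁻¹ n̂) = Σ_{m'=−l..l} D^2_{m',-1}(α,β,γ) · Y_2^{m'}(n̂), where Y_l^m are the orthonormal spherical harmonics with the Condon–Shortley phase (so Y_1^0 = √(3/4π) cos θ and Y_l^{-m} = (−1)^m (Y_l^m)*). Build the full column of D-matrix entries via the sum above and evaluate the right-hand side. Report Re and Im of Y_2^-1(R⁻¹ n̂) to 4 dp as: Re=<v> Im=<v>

Re=-0.3189 Im=-0.2123

Need the full column D^2_{m',-1} for m'=−2..2 at α=5.8002, β=0.5013, γ=2.936.
cos(β/2)=0.968751, sin(β/2)=0.248034
d^2_{-2,-1}: single k=1 term ⇒ +0.451001;  D = -0.175310+0.415534i
d^2_{-1,-1}: k∈[0..1] ⇒ +0.880743 -0.173208 = +0.707536;  D = -0.546324+0.449596i
d^2_{0,-1}: k∈[0..1] ⇒ -0.552361 +0.036209 = -0.516152;  D = +0.505282-0.105371i
d^2_{1,-1}: k∈[0..1] ⇒ +0.173208 -0.003785 = +0.169423;  D = -0.162946-0.046396i
d^2_{2,-1}: single k=0 term ⇒ -0.029565;  D = +0.021422+0.020376i
Y_2^{m'}(θ=2.0217,φ=2.1085) and Σ D·Y over m':
  (-0.1753+0.4155i)·(-0.1488+0.2753i)  (-0.5463+0.4496i)·(+0.1552+0.2603i)  (+0.5053-0.1054i)·(-0.1357+0.0000i)  (-0.1629-0.0464i)·(-0.1552+0.2603i)  (+0.0214+0.0204i)·(-0.1488-0.2753i)
Y_2^-1(R⁻¹ n̂) = -0.318899-0.212320i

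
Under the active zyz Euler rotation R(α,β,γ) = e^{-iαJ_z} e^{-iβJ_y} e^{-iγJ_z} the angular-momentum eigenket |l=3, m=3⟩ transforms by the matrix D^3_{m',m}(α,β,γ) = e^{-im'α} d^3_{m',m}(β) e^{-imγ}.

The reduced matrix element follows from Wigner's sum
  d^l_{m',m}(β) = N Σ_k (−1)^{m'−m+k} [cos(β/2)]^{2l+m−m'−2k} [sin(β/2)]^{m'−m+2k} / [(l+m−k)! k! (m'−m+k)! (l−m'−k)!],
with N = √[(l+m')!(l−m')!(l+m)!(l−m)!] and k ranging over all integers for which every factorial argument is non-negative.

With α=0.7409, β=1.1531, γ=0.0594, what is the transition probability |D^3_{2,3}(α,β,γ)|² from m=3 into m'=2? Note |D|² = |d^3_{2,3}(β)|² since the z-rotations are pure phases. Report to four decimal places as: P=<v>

P=0.3058

First d^3_{2,3}(β=1.1531), then the phase factors e^{-i(2)α} and e^{-i(3)γ}:
With c≡cos(β/2)=0.838348 and s≡sin(β/2)=0.545135, N=[120·1·720·1]^{1/2}=293.938769
The bounds max(0,m−m')=1 and min(l+m,l−m')=1 give 1 term
  k=1: (−1)^0·293.9388/(120)·0.8383^5·0.5451^1 = +0.552971
d^3_{2,3}(1.1531) = +0.552971
|D^3_{2,3}|² = |d^3_{2,3}(β)|² = (+0.552971)² = 0.305777 (the z-rotation phases have unit modulus)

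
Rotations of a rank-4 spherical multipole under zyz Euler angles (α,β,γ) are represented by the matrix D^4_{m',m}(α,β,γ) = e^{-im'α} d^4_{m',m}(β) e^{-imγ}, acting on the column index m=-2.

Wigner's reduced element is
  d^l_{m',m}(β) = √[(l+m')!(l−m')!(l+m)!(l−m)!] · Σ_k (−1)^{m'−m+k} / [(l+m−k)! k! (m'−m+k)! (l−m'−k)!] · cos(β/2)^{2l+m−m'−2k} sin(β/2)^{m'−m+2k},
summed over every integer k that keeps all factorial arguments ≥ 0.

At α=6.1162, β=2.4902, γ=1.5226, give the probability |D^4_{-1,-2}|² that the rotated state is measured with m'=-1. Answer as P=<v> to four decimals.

P=0.0867

Split into d^4_{-1,-2}(β=2.4902) × two z-phases.
c=cos(2.4902/2)=0.319969, s=sin(2.4902/2)=0.947428; N=√[6·120·2·720]=1018.233765
k: max(0,(-2)−(-1))=0 … min(4+(-2),4−(-1))=2
  k=0: (−1)^1·1018.2338/(240)·0.3200^7·0.9474^1 = -0.001380
  k=1: (−1)^2·1018.2338/(48)·0.3200^5·0.9474^3 = +0.060504
  k=2: (−1)^3·1018.2338/(72)·0.3200^3·0.9474^5 = -0.353646
d^4_{-1,-2}(2.4902) = -0.001380 +0.060504 -0.353646 = -0.294522
|D^4_{-1,-2}|² = |d^4_{-1,-2}(β)|² = (-0.294522)² = 0.086743 (the z-rotation phases have unit modulus)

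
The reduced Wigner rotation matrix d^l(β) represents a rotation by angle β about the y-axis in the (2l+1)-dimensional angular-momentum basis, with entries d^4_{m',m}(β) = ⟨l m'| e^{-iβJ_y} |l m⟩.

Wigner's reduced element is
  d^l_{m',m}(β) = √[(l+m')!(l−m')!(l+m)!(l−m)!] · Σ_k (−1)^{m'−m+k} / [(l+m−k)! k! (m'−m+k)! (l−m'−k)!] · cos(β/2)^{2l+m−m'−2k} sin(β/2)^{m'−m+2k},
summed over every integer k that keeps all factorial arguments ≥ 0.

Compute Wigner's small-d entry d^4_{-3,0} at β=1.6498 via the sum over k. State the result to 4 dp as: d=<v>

d=-0.1156

d^4_{-3,0}(β=1.6498) via Wigner's sum:
Half-angle: c=0.678630, s=0.734480. N=√(1·5040·24·24)=1703.830978
k: max(0,(0)−(-3))=3 … min(4+(0),4−(-3))=4
  k=3: (−1)^0·1703.8310/(144)·0.6786^5·0.7345^3 = +0.674793
  k=4: (−1)^1·1703.8310/(144)·0.6786^3·0.7345^5 = -0.790430
d^4_{-3,0}(1.6498) = +0.674793 -0.790430 = -0.115638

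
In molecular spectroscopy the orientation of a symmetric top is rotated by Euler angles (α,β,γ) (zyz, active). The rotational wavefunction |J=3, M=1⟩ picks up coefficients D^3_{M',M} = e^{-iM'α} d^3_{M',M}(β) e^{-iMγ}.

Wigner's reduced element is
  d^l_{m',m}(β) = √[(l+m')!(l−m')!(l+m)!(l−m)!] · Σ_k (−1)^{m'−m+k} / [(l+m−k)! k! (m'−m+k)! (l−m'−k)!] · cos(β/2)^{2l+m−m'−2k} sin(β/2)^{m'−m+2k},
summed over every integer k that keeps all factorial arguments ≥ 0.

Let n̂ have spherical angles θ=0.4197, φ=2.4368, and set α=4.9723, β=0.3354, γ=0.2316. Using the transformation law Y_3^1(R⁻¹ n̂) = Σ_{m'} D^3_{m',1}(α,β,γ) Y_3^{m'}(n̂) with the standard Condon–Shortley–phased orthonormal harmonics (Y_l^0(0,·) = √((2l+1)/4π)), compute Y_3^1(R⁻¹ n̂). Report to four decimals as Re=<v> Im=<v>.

Re=0.3862 Im=0.0498

Need the full column D^3_{m',1} for m'=−3..3 at α=4.9723, β=0.3354, γ=0.2316.
cos(β/2)=0.985971, sin(β/2)=0.166915
d^3_{-3,1}: single k=4 term ⇒ +0.002923;  D = -0.001523+0.002494i
d^3_{-2,1}: k∈[3..4] ⇒ +0.028191 -0.000404 = +0.027787;  D = -0.026641-0.007898i
d^3_{-1,1}: k∈[2..4] ⇒ +0.157979 -0.006037 +0.000022 = +0.151964;  D = +0.004302-0.151903i
d^3_{0,1}: k∈[1..3] ⇒ +0.538775 -0.046322 +0.000443 = +0.492895;  D = +0.479735-0.113137i
d^3_{1,1}: k∈[0..2] ⇒ +0.918725 -0.210639 +0.004528 = +0.712614;  D = +0.336324+0.628255i
d^3_{2,1}: k∈[0..1] ⇒ -0.491832 +0.028191 = -0.463641;  D = +0.338791-0.316518i
d^3_{3,1}: single k=0 term ⇒ +0.101975;  D = -0.086428-0.054121i
Y_3^{m'}(θ=0.4197,φ=2.4368) and Σ D·Y over m':
  (-0.0015+0.0025i)·(+0.0146-0.0242i)  (-0.0266-0.0079i)·(+0.0249+0.1530i)  (+0.0043-0.1519i)·(-0.3180-0.2704i)  (+0.4797-0.1131i)·(+0.3986+0.0000i)  (+0.3363+0.6283i)·(+0.3180-0.2704i)  (+0.3388-0.3165i)·(+0.0249-0.1530i)  (-0.0864-0.0541i)·(-0.0146-0.0242i)
Y_3^1(R⁻¹ n̂) = +0.386198+0.049837i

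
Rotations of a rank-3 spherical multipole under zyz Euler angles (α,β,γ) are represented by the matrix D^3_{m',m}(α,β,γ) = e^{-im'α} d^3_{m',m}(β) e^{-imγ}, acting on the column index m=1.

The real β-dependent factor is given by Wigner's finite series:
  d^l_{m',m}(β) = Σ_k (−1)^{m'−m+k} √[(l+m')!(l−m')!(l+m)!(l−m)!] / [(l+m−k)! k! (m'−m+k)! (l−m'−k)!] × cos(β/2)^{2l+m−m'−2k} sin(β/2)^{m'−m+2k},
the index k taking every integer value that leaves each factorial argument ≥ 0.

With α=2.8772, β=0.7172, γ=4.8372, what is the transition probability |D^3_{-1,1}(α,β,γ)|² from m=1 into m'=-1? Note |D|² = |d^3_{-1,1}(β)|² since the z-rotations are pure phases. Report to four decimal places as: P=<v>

Split into d^3_{-1,1}(β=0.7172) × two z-phases.
c=cos(0.7172/2)=0.936389, s=sin(0.7172/2)=0.350964; N=√[2·24·24·2]=48.000000
k: max(0,(1)−(-1))=2 … min(3+(1),3−(-1))=4
  k=2: (−1)^0·48.0000/(8)·0.9364^4·0.3510^2 = +0.568200
  k=3: (−1)^1·48.0000/(6)·0.9364^2·0.3510^4 = -0.106427
  k=4: (−1)^2·48.0000/(48)·0.9364^0·0.3510^6 = +0.001869
d^3_{-1,1}(0.7172) = +0.568200 -0.106427 +0.001869 = +0.463642
|D^3_{-1,1}|² = |d^3_{-1,1}(β)|² = (+0.463642)² = 0.214963 (the z-rotation phases have unit modulus)

P=0.2150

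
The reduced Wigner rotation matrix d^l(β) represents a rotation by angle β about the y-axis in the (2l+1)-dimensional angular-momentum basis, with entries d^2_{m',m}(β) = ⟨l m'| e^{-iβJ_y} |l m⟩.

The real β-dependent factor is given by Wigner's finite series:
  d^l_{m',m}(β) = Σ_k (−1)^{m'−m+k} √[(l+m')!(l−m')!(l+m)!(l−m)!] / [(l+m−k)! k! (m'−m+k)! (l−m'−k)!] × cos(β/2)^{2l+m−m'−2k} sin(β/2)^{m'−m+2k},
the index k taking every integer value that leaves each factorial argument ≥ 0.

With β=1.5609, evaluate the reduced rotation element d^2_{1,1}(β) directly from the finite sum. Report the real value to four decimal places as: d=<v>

d=-0.4950

d^2_{1,1}(β=1.5609) via Wigner's sum:
With c≡cos(β/2)=0.710597 and s≡sin(β/2)=0.703599, N=[6·1·6·1]^{1/2}=6.000000
The bounds max(0,m−m')=0 and min(l+m,l−m')=1 give 2 terms
  k=0: (−1)^0·6.0000/(6)·0.7106^4·0.7036^0 = +0.254973
  k=1: (−1)^1·6.0000/(2)·0.7106^2·0.7036^2 = -0.749927
d^2_{1,1}(1.5609) = +0.254973 -0.749927 = -0.494954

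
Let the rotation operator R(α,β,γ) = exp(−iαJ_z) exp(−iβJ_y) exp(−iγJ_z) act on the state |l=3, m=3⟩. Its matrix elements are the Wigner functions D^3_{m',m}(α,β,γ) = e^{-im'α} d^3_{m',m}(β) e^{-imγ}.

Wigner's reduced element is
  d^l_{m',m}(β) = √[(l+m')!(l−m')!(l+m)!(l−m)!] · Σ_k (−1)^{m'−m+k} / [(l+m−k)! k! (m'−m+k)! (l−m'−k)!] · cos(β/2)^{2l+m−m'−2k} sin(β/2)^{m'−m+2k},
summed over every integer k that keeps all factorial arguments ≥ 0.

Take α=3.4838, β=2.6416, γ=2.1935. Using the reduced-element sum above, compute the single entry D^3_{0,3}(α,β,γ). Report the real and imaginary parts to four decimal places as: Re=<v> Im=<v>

Re=0.0589 Im=-0.0180

D^3_{0,3}(3.4838,2.6416,2.1935) = e^{-i·0·3.4838}·d^3_{0,3}(2.6416)·e^{-i·3·2.1935}. Compute d first:
c=cos(2.6416/2)=0.247400, s=sin(2.6416/2)=0.968913; N=√[6·6·720·1]=160.996894
The bounds max(0,m−m')=3 and min(l+m,l−m')=3 give 1 term
  k=3: (−1)^0·160.9969/(36)·0.2474^3·0.9689^3 = +0.061599
d^3_{0,3}(2.6416) = +0.061599
Phases: e^{-i·(0)·3.4838}=+1.000000+0.000000i, e^{-i·(3)·2.1935}=+0.956127-0.292954i ⇒ D=+0.058896-0.018046i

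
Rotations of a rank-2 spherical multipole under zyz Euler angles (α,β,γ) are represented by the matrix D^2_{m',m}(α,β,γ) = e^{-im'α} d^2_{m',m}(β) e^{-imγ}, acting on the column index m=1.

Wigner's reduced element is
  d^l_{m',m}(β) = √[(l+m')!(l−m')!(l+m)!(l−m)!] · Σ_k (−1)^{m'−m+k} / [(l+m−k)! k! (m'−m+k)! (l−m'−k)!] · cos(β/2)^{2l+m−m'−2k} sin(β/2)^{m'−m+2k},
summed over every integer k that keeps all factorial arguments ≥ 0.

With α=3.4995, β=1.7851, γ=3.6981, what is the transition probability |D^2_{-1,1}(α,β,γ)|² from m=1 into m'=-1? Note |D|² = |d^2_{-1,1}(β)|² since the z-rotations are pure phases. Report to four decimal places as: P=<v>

Split into d^2_{-1,1}(β=1.7851) × two z-phases.
c=cos(1.7851/2)=0.627428, s=sin(1.7851/2)=0.778674; N=√[1·6·6·1]=6.000000
The bounds max(0,m−m')=2 and min(l+m,l−m')=3 give 2 terms
  k=2: (−1)^0·6.0000/(2)·0.6274^2·0.7787^2 = +0.716080
  k=3: (−1)^1·6.0000/(6)·0.6274^0·0.7787^4 = -0.367640
d^2_{-1,1}(1.7851) = +0.716080 -0.367640 = +0.348439
|D^2_{-1,1}|² = |d^2_{-1,1}(β)|² = (+0.348439)² = 0.121410 (the z-rotation phases have unit modulus)

P=0.1214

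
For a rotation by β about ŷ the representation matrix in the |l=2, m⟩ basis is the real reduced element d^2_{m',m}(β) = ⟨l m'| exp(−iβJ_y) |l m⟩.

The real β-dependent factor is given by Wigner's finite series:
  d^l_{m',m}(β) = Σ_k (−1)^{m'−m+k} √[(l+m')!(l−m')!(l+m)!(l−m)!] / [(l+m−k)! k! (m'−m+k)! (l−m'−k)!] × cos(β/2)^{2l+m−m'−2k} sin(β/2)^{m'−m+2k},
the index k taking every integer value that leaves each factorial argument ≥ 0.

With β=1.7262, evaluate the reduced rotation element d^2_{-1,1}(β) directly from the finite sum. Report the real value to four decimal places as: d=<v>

d^2_{-1,1}(β=1.7262) via Wigner's sum:
Half-angle: c=0.650085, s=0.759861. N=√(1·6·6·1)=6.000000
k: max(0,(1)−(-1))=2 … min(2+(1),2−(-1))=3
  k=2: (−1)^0·6.0000/(2)·0.6501^2·0.7599^2 = +0.732033
  k=3: (−1)^1·6.0000/(6)·0.6501^0·0.7599^4 = -0.333379
d^2_{-1,1}(1.7262) = +0.732033 -0.333379 = +0.398654

d=0.3987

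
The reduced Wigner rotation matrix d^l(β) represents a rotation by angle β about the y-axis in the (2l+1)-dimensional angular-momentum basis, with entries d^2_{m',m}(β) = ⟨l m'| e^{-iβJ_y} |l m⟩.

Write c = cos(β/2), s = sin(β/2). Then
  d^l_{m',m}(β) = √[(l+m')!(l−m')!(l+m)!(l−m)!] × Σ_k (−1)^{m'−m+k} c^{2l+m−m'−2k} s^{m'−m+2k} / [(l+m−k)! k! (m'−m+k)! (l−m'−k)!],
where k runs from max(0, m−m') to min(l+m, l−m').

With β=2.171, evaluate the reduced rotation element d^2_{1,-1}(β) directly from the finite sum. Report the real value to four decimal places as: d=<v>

d=-0.1014

d^2_{1,-1}(β=2.171) via Wigner's sum:
Half-angle: c=0.466470, s=0.884537. N=√(6·1·1·6)=6.000000
k∈{0,1} keeps every argument non-negative
  k=0: (−1)^2·6.0000/(2)·0.4665^2·0.8845^2 = +0.510742
  k=1: (−1)^3·6.0000/(6)·0.4665^0·0.8845^4 = -0.612158
d^2_{1,-1}(2.171) = +0.510742 -0.612158 = -0.101416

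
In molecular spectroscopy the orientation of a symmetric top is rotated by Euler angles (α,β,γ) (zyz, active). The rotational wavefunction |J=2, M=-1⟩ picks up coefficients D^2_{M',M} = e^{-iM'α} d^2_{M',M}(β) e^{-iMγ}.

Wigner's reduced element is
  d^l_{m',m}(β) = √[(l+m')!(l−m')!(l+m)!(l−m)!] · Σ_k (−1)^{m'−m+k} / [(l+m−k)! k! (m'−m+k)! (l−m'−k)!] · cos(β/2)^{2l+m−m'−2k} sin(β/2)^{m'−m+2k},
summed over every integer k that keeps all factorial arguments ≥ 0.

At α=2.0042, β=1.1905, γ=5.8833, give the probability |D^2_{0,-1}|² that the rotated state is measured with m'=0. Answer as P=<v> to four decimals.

First d^2_{0,-1}(β=1.1905), then the phase factors e^{-i(0)α} and e^{-i(-1)γ}:
With c≡cos(β/2)=0.828008 and s≡sin(β/2)=0.560716, N=[2·2·1·6]^{1/2}=4.898979
Admissible k: 0..1 (factorial args all ≥0)
  k=0: (−1)^1·4.8990/(2)·0.8280^3·0.5607^1 = -0.779691
  k=1: (−1)^2·4.8990/(2)·0.8280^1·0.5607^3 = +0.357552
d^2_{0,-1}(1.1905) = -0.779691 +0.357552 = -0.422139
|D^2_{0,-1}|² = |d^2_{0,-1}(β)|² = (-0.422139)² = 0.178202 (the z-rotation phases have unit modulus)

P=0.1782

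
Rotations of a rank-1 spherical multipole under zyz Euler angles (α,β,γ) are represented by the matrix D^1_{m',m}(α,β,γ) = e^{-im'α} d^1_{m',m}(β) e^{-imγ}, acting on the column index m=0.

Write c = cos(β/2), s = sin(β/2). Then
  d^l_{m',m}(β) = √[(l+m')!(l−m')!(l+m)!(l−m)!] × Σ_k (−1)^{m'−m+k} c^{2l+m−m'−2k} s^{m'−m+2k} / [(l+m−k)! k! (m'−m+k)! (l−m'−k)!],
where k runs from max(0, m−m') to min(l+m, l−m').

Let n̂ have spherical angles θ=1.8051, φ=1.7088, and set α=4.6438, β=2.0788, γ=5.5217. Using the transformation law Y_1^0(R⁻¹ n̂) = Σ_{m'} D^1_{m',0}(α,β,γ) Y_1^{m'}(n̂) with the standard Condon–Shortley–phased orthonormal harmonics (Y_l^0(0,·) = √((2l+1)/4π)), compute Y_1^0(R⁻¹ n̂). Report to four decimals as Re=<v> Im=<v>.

Re=-0.3512 Im=0.0000

Need the full column D^1_{m',0} for m'=−1..1 at α=4.6438, β=2.0788, γ=5.5217.
cos(β/2)=0.506738, sin(β/2)=0.862100
d^1_{-1,0}: single k=1 term ⇒ +0.617811;  D = -0.042342-0.616359i
d^1_{0,0}: k∈[0..1] ⇒ +0.256783 -0.743217 = -0.486434;  D = -0.486434+0.000000i
d^1_{1,0}: single k=0 term ⇒ -0.617811;  D = +0.042342-0.616359i
Y_1^{m'}(θ=1.8051,φ=1.7088) and Σ D·Y over m':
  (-0.0423-0.6164i)·(-0.0462-0.3329i)  (-0.4864+0.0000i)·(-0.1134+0.0000i)  (+0.0423-0.6164i)·(+0.0462-0.3329i)
Y_1^0(R⁻¹ n̂) = -0.351227+0.000000i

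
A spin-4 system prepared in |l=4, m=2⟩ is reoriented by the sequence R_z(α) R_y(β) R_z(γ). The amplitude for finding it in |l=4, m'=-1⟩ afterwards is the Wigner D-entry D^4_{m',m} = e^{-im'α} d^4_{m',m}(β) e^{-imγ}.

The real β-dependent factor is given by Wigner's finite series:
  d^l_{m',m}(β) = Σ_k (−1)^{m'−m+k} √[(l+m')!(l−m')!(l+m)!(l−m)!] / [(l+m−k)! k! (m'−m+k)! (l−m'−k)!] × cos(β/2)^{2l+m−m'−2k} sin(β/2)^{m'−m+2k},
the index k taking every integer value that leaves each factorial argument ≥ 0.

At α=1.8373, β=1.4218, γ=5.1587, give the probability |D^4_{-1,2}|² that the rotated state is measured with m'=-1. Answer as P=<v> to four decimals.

Split into d^4_{-1,2}(β=1.4218) × two z-phases.
With c≡cos(β/2)=0.757775 and s≡sin(β/2)=0.652516, N=[6·120·720·2]^{1/2}=1018.233765
Admissible k: 3..5 (factorial args all ≥0)
  k=3: (−1)^0·1018.2338/(72)·0.7578^5·0.6525^3 = +0.981725
  k=4: (−1)^1·1018.2338/(48)·0.7578^3·0.6525^5 = -1.091900
  k=5: (−1)^2·1018.2338/(240)·0.7578^1·0.6525^7 = +0.161925
d^4_{-1,2}(1.4218) = +0.981725 -1.091900 +0.161925 = +0.051750
|D^4_{-1,2}|² = |d^4_{-1,2}(β)|² = (+0.051750)² = 0.002678 (the z-rotation phases have unit modulus)

P=0.0027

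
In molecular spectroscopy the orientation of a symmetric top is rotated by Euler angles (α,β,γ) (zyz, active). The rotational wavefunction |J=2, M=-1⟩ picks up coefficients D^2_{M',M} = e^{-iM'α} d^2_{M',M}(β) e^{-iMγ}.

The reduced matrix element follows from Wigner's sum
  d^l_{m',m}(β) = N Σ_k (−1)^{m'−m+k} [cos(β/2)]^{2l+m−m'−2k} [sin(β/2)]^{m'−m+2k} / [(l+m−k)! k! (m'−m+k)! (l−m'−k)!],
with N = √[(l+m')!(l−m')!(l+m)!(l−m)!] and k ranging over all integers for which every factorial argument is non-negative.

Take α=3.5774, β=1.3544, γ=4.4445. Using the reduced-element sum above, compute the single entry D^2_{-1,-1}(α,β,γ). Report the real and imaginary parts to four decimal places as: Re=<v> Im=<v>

Re=0.0579 Im=-0.3417

First d^2_{-1,-1}(β=1.3544), then the phase factors e^{-i(-1)α} and e^{-i(-1)γ}:
Half-angle: c=0.779330, s=0.626613. N=√(1·6·1·6)=6.000000
Admissible k: 0..1 (factorial args all ≥0)
  k=0: (−1)^0·6.0000/(6)·0.7793^4·0.6266^0 = +0.368881
  k=1: (−1)^1·6.0000/(2)·0.7793^2·0.6266^2 = -0.715424
d^2_{-1,-1}(1.3544) = +0.368881 -0.715424 = -0.346543
Phases: e^{-i·(-1)·3.5774}=-0.906530-0.422142i, e^{-i·(-1)·4.4445}=-0.264696-0.964332i ⇒ D=+0.057918-0.341669i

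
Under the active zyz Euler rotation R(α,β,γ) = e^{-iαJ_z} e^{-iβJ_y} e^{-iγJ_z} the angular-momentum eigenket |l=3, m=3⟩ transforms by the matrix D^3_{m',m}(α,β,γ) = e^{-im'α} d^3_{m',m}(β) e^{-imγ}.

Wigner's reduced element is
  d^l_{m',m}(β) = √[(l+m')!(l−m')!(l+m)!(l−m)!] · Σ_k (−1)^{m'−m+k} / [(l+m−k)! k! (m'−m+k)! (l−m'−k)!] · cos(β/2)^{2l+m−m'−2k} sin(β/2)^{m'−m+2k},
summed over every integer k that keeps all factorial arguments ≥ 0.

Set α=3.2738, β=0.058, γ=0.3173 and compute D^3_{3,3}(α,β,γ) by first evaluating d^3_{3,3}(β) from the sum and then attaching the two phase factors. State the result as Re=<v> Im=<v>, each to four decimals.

First d^3_{3,3}(β=0.058), then the phase factors e^{-i(3)α} and e^{-i(3)γ}:
Half-angle: c=0.999580, s=0.028996. N=√(720·1·720·1)=720.000000
k∈{0} keeps every argument non-negative
  k=0: (−1)^0·720.0000/(720)·0.9996^6·0.0290^0 = +0.997480
d^3_{3,3}(0.058) = +0.997480
Attach z-rotation phases: D = e^{-i(3)(3.2738)}·(+0.997480)·e^{-i(3)(0.3173)} = -0.219893+0.972940i

Re=-0.2199 Im=0.9729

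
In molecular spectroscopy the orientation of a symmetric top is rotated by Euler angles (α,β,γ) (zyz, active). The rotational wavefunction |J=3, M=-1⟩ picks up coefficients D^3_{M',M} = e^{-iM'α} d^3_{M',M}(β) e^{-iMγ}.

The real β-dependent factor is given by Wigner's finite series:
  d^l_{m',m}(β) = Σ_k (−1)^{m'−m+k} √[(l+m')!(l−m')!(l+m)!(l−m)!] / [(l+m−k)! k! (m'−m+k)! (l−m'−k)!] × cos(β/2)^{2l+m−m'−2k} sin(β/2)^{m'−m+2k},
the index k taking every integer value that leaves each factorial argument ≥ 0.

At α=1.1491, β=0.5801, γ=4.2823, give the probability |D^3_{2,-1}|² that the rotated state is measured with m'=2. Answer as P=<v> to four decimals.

P=0.0155

D^3_{2,-1}(1.1491,0.5801,4.2823) = e^{-i·2·1.1491}·d^3_{2,-1}(0.5801)·e^{-i·-1·4.2823}. Compute d first:
With c≡cos(β/2)=0.958230 and s≡sin(β/2)=0.286000, N=[120·1·2·24]^{1/2}=75.894664
k∈{0,1} keeps every argument non-negative
  k=0: (−1)^3·75.8947/(12)·0.9582^3·0.2860^3 = -0.130178
  k=1: (−1)^4·75.8947/(24)·0.9582^1·0.2860^5 = +0.005798
d^3_{2,-1}(0.5801) = -0.130178 +0.005798 = -0.124380
|D^3_{2,-1}|² = |d^3_{2,-1}(β)|² = (-0.124380)² = 0.015470 (the z-rotation phases have unit modulus)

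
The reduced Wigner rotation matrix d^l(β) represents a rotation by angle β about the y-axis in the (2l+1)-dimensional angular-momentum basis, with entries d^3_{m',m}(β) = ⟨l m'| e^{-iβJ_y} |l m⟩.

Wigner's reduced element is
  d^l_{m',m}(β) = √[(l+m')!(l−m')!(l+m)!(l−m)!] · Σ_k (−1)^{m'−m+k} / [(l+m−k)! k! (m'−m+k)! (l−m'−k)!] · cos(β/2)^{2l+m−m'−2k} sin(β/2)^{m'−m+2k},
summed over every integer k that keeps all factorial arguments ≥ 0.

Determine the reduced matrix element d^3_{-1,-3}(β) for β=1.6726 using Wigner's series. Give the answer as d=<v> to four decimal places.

d=0.4304

d^3_{-1,-3}(β=1.6726) via Wigner's sum:
c=cos(1.6726/2)=0.670213, s=sin(1.6726/2)=0.742168; N=√[2·24·1·720]=185.903201
Admissible k: 0..0 (factorial args all ≥0)
  k=0: (−1)^2·185.9032/(48)·0.6702^4·0.7422^2 = +0.430431
d^3_{-1,-3}(1.6726) = +0.430431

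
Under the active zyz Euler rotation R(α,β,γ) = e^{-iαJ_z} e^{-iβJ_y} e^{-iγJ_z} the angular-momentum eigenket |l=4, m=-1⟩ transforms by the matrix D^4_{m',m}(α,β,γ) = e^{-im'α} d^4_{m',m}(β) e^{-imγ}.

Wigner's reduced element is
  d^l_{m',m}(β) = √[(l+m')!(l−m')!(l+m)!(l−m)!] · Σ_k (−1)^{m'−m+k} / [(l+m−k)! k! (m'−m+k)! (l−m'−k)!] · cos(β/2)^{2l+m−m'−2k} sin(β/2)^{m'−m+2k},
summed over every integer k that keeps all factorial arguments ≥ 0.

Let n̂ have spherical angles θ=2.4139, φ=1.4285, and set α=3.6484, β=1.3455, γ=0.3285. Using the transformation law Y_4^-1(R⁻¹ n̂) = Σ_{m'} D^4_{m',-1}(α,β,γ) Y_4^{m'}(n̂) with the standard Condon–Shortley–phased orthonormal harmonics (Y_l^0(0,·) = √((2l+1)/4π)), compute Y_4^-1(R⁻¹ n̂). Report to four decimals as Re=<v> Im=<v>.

Re=0.0933 Im=0.1524

Need the full column D^4_{m',-1} for m'=−4..4 at α=3.6484, β=1.3455, γ=0.3285.
cos(β/2)=0.782111, sin(β/2)=0.623139
d^4_{-4,-1}: single k=3 term ⇒ +0.529897;  D = -0.374519+0.374868i
d^4_{-3,-1}: k∈[2..3] ⇒ +0.705425 -0.746333 = -0.040908;  D = -0.011232+0.039336i
d^4_{-2,-1}: k∈[1..3] ⇒ +0.473260 -1.502115 +0.635690 = -0.393165;  D = -0.089128-0.382930i
d^4_{-1,-1}: k∈[0..3] ⇒ +0.140006 -1.333127 +1.692524 -0.358135 = +0.141268;  D = -0.094784-0.104751i
d^4_{0,-1}: k∈[0..3] ⇒ -0.498860 +1.900042 -1.206137 +0.127608 = +0.322654;  D = +0.305401+0.104096i
d^4_{1,-1}: k∈[0..3] ⇒ +0.888752 -1.692524 +0.537203 -0.022734 = -0.289304;  D = +0.284717-0.051312i
d^4_{2,-1}: k∈[0..2] ⇒ -1.001410 +0.953535 -0.121060 = -0.168935;  D = -0.130814+0.106896i
d^4_{3,-1}: k∈[0..1] ⇒ +0.746333 -0.284261 = +0.462072;  D = -0.170909+0.429303i
d^4_{4,-1}: single k=0 term ⇒ -0.336376;  D = +0.042916+0.333627i
Y_4^{m'}(θ=2.4139,φ=1.4285) and Σ D·Y over m':
  (-0.3745+0.3749i)·(+0.0730+0.0467i)  (-0.0112+0.0393i)·(+0.1139-0.2504i)  (-0.0891-0.3829i)·(-0.4124-0.1206i)  (-0.0948-0.1048i)·(-0.0301+0.2100i)  (+0.3054+0.1041i)·(-0.3011+0.0000i)  (+0.2847-0.0513i)·(+0.0301+0.2100i)  (-0.1308+0.1069i)·(-0.4124+0.1206i)  (-0.1709+0.4293i)·(-0.1139-0.2504i)  (+0.0429+0.3336i)·(+0.0730-0.0467i)
Y_4^-1(R⁻¹ n̂) = +0.093252+0.152360i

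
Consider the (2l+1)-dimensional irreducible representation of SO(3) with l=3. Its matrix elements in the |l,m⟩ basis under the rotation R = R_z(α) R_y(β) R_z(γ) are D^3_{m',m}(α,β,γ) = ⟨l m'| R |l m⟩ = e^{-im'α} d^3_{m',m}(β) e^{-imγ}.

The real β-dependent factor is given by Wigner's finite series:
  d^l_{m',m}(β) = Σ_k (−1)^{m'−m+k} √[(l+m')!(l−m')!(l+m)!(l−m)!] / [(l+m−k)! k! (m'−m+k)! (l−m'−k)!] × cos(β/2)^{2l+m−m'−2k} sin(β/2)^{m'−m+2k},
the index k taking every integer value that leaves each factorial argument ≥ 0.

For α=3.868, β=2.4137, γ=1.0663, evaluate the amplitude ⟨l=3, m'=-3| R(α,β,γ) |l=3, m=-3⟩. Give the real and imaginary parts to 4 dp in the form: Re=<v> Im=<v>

First d^3_{-3,-3}(β=2.4137), then the phase factors e^{-i(-3)α} and e^{-i(-3)γ}:
c=cos(2.4137/2)=0.355965, s=sin(2.4137/2)=0.934499; N=√[1·720·1·720]=720.000000
k∈{0} keeps every argument non-negative
  k=0: (−1)^0·720.0000/(720)·0.3560^6·0.9345^0 = +0.002034
d^3_{-3,-3}(2.4137) = +0.002034
Phases: e^{-i·(-3)·3.868}=+0.571576-0.820549i, e^{-i·(-3)·1.0663}=-0.998358-0.057276i ⇒ D=-0.001257+0.001600i

Re=-0.0013 Im=0.0016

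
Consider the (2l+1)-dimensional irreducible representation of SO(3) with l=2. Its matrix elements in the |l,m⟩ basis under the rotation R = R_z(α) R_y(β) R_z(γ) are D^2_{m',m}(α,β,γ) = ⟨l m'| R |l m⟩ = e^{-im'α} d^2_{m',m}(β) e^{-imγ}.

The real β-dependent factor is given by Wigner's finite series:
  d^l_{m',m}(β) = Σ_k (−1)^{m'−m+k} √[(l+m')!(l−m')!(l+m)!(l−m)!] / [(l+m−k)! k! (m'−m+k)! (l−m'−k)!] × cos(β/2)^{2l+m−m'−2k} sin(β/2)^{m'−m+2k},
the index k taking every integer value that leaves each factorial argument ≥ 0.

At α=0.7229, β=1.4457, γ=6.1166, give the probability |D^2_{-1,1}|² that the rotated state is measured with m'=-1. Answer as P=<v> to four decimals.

D^2_{-1,1}(0.7229,1.4457,6.1166) = e^{-i·-1·0.7229}·d^2_{-1,1}(1.4457)·e^{-i·1·6.1166}. Compute d first:
With c≡cos(β/2)=0.749923 and s≡sin(β/2)=0.661525, N=[1·6·6·1]^{1/2}=6.000000
k∈{2,3} keeps every argument non-negative
  k=2: (−1)^0·6.0000/(2)·0.7499^2·0.6615^2 = +0.738324
  k=3: (−1)^1·6.0000/(6)·0.7499^0·0.6615^4 = -0.191507
d^2_{-1,1}(1.4457) = +0.738324 -0.191507 = +0.546818
|D^2_{-1,1}|² = |d^2_{-1,1}(β)|² = (+0.546818)² = 0.299009 (the z-rotation phases have unit modulus)

P=0.2990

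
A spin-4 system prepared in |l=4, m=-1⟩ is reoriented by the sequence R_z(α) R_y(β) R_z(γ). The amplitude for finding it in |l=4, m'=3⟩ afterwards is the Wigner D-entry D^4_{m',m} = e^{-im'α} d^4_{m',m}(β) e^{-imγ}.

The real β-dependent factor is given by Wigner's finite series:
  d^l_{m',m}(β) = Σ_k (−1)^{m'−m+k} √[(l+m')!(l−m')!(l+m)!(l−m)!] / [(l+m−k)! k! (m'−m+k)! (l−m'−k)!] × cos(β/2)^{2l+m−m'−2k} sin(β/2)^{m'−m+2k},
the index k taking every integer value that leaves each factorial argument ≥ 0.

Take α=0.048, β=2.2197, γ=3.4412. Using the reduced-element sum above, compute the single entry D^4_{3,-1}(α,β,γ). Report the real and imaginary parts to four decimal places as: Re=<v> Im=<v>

Re=0.4716 Im=0.0740

First d^4_{3,-1}(β=2.2197), then the phase factors e^{-i(3)α} and e^{-i(-1)γ}:
c=cos(2.2197/2)=0.444796, s=sin(2.2197/2)=0.895632; N=√[5040·1·6·120]=1904.940944
Admissible k: 0..1 (factorial args all ≥0)
  k=0: (−1)^4·1904.9409/(144)·0.4448^4·0.8956^4 = +0.333181
  k=1: (−1)^5·1904.9409/(240)·0.4448^2·0.8956^6 = -0.810530
d^4_{3,-1}(2.2197) = +0.333181 -0.810530 = -0.477349
Phases: e^{-i·(3)·0.048}=+0.989650-0.143503i, e^{-i·(-1)·3.4412}=-0.955452-0.295145i ⇒ D=+0.471582+0.073980i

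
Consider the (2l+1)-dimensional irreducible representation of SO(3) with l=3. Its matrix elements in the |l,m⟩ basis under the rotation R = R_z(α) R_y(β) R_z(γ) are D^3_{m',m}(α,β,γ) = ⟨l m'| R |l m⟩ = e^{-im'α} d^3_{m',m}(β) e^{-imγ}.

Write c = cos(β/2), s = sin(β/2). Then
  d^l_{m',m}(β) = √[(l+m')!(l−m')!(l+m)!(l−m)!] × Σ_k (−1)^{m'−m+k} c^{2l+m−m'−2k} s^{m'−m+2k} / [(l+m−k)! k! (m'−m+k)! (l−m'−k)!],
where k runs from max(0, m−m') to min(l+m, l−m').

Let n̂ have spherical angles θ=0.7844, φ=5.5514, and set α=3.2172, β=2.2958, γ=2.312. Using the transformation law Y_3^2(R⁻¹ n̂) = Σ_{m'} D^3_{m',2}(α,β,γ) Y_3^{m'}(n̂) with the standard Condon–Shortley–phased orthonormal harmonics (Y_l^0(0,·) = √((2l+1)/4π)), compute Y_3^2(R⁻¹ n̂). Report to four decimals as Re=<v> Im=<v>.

Re=-0.1951 Im=0.1695

Need the full column D^3_{m',2} for m'=−3..3 at α=3.2172, β=2.2958, γ=2.312.
cos(β/2)=0.410403, sin(β/2)=0.911904
d^3_{-3,2}: single k=5 term ⇒ +0.633917;  D = +0.196525-0.602684i
d^3_{-2,2}: k∈[4..5] ⇒ +0.582356 -0.575036 = +0.007320;  D = -0.001737+0.007111i
d^3_{-1,2}: k∈[3..4] ⇒ +0.331520 -0.818383 = -0.486863;  D = -0.079486+0.480331i
d^3_{0,2}: k∈[2..3] ⇒ +0.129212 -0.637939 = -0.508727;  D = +0.044907-0.506741i
d^3_{1,2}: k∈[1..2] ⇒ +0.033574 -0.331520 = -0.297946;  D = -0.003808+0.297922i
d^3_{2,2}: k∈[0..1] ⇒ +0.004778 -0.117954 = -0.113176;  D = -0.007106-0.112952i
d^3_{3,2}: single k=0 term ⇒ -0.026006;  D = +0.003589+0.025758i
Y_3^{m'}(θ=0.7844,φ=5.5514) and Σ D·Y over m':
  (+0.1965-0.6027i)·(-0.0860+0.1193i)  (-0.0017+0.0071i)·(+0.0386+0.3589i)  (-0.0795+0.4803i)·(+0.2556+0.2296i)  (+0.0449-0.5067i)·(-0.1308+0.0000i)  (-0.0038+0.2979i)·(-0.2556+0.2296i)  (-0.0071-0.1130i)·(+0.0386-0.3589i)  (+0.0036+0.0258i)·(+0.0860+0.1193i)
Y_3^2(R⁻¹ n̂) = -0.195081+0.169518i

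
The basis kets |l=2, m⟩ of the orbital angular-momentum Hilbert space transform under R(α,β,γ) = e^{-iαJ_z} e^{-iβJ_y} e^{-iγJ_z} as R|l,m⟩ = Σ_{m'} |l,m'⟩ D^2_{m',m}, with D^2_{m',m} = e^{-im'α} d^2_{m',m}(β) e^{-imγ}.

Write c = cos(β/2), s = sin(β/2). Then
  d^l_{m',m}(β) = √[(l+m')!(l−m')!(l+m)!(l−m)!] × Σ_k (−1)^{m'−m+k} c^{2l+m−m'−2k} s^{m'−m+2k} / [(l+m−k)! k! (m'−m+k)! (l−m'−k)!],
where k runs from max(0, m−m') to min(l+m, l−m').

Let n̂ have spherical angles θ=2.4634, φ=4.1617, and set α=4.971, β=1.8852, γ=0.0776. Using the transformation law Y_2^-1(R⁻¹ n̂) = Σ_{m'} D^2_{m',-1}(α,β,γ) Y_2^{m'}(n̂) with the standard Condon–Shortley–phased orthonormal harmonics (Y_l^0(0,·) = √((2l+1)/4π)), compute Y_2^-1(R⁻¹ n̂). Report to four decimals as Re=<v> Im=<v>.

Re=0.2871 Im=0.2519

Need the full column D^2_{m',-1} for m'=−2..2 at α=4.971, β=1.8852, γ=0.0776.
cos(β/2)=0.587686, sin(β/2)=0.809089
d^2_{-2,-1}: single k=1 term ⇒ +0.328445;  D = -0.272034-0.184048i
d^2_{-1,-1}: k∈[0..1] ⇒ +0.119284 -0.678274 = -0.558990;  D = -0.184418+0.527693i
d^2_{0,-1}: k∈[0..1] ⇒ -0.402262 +0.762447 = +0.360186;  D = +0.359102+0.027922i
d^2_{1,-1}: k∈[0..1] ⇒ +0.678274 -0.428534 = +0.249740;  D = +0.044959+0.245660i
d^2_{2,-1}: single k=0 term ⇒ -0.622536;  D = +0.563340-0.264950i
Y_2^{m'}(θ=2.4634,φ=4.1617) and Σ D·Y over m':
  (-0.2720-0.1840i)·(-0.0688-0.1356i)  (-0.1844+0.5277i)·(+0.1975-0.3216i)  (+0.3591+0.0279i)·(+0.2584+0.0000i)  (+0.0450+0.2457i)·(-0.1975-0.3216i)  (+0.5633-0.2649i)·(-0.0688+0.1356i)
Y_2^-1(R⁻¹ n̂) = +0.287143+0.251925i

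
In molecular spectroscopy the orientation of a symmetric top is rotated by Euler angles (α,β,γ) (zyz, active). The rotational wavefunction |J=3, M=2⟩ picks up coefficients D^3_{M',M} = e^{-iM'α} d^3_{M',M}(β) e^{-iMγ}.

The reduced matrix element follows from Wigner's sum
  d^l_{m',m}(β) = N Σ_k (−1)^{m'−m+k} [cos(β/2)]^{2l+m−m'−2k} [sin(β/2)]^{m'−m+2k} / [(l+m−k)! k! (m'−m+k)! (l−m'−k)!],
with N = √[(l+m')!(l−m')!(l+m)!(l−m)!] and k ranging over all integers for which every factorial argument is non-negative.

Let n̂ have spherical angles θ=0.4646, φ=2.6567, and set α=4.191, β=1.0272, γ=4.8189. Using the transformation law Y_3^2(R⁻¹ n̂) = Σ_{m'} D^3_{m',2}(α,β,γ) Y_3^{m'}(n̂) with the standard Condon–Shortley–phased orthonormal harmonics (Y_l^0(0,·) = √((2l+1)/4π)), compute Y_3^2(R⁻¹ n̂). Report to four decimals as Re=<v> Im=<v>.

Re=-0.2468 Im=-0.2842

Need the full column D^3_{m',2} for m'=−3..3 at α=4.191, β=1.0272, γ=4.8189.
cos(β/2)=0.870981, sin(β/2)=0.491316
d^3_{-3,2}: single k=5 term ⇒ +0.061079;  D = -0.059782+0.012517i
d^3_{-2,2}: k∈[4..5] ⇒ +0.221020 -0.014066 = +0.206954;  D = +0.064117-0.196771i
d^3_{-1,2}: k∈[3..4] ⇒ +0.495609 -0.078852 = +0.416757;  D = +0.279290+0.309328i
d^3_{0,2}: k∈[2..3] ⇒ +0.760883 -0.242115 = +0.518768;  D = -0.507042+0.109675i
d^3_{1,2}: k∈[1..2] ⇒ +0.778763 -0.495609 = +0.283154;  D = +0.085938-0.269798i
d^3_{2,2}: k∈[0..1] ⇒ +0.436569 -0.694588 = -0.258019;  D = -0.174177-0.190358i
d^3_{3,2}: single k=0 term ⇒ -0.603227;  D = +0.588734-0.131437i
Y_3^{m'}(θ=0.4646,φ=2.6567) and Σ D·Y over m':
  (-0.0598+0.0125i)·(-0.0043-0.0373i)  (+0.0641-0.1968i)·(+0.1037+0.1513i)  (+0.2793+0.3093i)·(-0.3839-0.2022i)  (-0.5070+0.1097i)·(+0.3323+0.0000i)  (+0.0859-0.2698i)·(+0.3839-0.2022i)  (-0.1742-0.1904i)·(+0.1037-0.1513i)  (+0.5887-0.1314i)·(+0.0043-0.0373i)
Y_3^2(R⁻¹ n̂) = -0.246797-0.284157i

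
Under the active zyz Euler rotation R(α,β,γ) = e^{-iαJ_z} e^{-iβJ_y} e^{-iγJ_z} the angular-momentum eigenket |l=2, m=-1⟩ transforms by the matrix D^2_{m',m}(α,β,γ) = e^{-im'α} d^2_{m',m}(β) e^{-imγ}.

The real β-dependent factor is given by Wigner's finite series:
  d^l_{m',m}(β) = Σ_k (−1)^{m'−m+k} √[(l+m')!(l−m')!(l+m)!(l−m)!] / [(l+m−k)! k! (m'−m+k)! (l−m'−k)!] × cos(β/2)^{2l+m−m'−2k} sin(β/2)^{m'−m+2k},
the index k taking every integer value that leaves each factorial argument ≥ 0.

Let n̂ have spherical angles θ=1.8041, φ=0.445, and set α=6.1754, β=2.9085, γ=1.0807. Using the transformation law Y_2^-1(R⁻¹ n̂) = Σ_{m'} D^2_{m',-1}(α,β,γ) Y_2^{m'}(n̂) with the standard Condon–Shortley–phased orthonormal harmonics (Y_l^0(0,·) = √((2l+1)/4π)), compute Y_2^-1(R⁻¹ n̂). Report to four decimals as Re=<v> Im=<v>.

Re=0.0311 Im=-0.2907

Need the full column D^2_{m',-1} for m'=−2..2 at α=6.1754, β=2.9085, γ=1.0807.
cos(β/2)=0.116283, sin(β/2)=0.993216
d^2_{-2,-1}: single k=1 term ⇒ +0.003123;  D = +0.002026+0.002377i
d^2_{-1,-1}: k∈[0..1] ⇒ +0.000183 -0.040016 = -0.039834;  D = -0.022422-0.032924i
d^2_{0,-1}: k∈[0..1] ⇒ -0.003825 +0.279076 = +0.275250;  D = +0.129563+0.242850i
d^2_{1,-1}: k∈[0..1] ⇒ +0.040016 -0.973140 = -0.933123;  D = -0.348116-0.865756i
d^2_{2,-1}: single k=0 term ⇒ -0.227864;  D = -0.061772-0.219332i
Y_2^{m'}(θ=1.8041,φ=0.445) and Σ D·Y over m':
  (+0.0020+0.0024i)·(+0.2301-0.2841i)  (-0.0224-0.0329i)·(-0.1568+0.0748i)  (+0.1296+0.2428i)·(-0.2648+0.0000i)  (-0.3481-0.8658i)·(+0.1568+0.0748i)  (-0.0618-0.2193i)·(+0.2301+0.2841i)
Y_2^-1(R⁻¹ n̂) = +0.031069-0.290707i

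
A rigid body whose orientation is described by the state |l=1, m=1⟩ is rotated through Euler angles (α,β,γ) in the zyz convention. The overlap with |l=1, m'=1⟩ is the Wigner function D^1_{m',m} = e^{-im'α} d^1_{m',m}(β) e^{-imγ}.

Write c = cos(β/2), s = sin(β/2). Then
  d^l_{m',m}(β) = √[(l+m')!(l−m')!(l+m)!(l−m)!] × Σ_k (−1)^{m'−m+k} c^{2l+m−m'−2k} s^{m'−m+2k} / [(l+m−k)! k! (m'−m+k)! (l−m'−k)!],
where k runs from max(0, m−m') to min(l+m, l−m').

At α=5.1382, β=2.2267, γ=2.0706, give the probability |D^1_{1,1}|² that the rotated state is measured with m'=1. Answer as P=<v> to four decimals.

P=0.0380

D^1_{1,1}(5.1382,2.2267,2.0706) = e^{-i·1·5.1382}·d^1_{1,1}(2.2267)·e^{-i·1·2.0706}. Compute d first:
With c≡cos(β/2)=0.441658 and s≡sin(β/2)=0.897183, N=[2·1·2·1]^{1/2}=2.000000
The bounds max(0,m−m')=0 and min(l+m,l−m')=0 give 1 term
  k=0: (−1)^0·2.0000/(2)·0.4417^2·0.8972^0 = +0.195062
d^1_{1,1}(2.2267) = +0.195062
|D^1_{1,1}|² = |d^1_{1,1}(β)|² = (+0.195062)² = 0.038049 (the z-rotation phases have unit modulus)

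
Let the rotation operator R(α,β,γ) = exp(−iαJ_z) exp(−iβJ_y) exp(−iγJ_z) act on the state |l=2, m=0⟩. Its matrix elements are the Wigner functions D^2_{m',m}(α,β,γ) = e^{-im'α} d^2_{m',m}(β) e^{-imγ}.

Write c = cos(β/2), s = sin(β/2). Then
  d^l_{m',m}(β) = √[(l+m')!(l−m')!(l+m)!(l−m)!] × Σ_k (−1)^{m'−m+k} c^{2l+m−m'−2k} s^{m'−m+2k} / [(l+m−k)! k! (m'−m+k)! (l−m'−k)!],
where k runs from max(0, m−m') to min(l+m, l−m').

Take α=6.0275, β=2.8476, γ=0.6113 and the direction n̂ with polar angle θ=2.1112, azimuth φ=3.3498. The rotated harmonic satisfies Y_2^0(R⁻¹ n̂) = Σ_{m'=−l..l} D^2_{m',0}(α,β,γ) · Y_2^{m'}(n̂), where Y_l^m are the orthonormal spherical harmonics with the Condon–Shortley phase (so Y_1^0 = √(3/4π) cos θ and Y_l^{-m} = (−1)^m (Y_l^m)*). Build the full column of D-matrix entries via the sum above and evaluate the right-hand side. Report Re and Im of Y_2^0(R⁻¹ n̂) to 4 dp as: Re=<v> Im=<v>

Re=-0.2463 Im=0.0000

Need the full column D^2_{m',0} for m'=−2..2 at α=6.0275, β=2.8476, γ=0.6113.
cos(β/2)=0.146468, sin(β/2)=0.989215
d^2_{-2,0}: single k=2 term ⇒ +0.051421;  D = +0.044843-0.025164i
d^2_{-1,0}: k∈[1..2] ⇒ +0.007614 -0.347288 = -0.339674;  D = -0.328632+0.085907i
d^2_{0,0}: k∈[0..2] ⇒ +0.000460 -0.083970 +0.957555 = +0.874045;  D = +0.874045+0.000000i
d^2_{1,0}: k∈[0..1] ⇒ -0.007614 +0.347288 = +0.339674;  D = +0.328632+0.085907i
d^2_{2,0}: single k=0 term ⇒ +0.051421;  D = +0.044843+0.025164i
Y_2^{m'}(θ=2.1112,φ=3.3498) and Σ D·Y over m':
  (+0.0448-0.0252i)·(+0.2598-0.1149i)  (-0.3286+0.0859i)·(+0.3335-0.0705i)  (+0.8740+0.0000i)·(-0.0649+0.0000i)  (+0.3286+0.0859i)·(-0.3335-0.0705i)  (+0.0448+0.0252i)·(+0.2598+0.1149i)
Y_2^0(R⁻¹ n̂) = -0.246321+0.000000i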